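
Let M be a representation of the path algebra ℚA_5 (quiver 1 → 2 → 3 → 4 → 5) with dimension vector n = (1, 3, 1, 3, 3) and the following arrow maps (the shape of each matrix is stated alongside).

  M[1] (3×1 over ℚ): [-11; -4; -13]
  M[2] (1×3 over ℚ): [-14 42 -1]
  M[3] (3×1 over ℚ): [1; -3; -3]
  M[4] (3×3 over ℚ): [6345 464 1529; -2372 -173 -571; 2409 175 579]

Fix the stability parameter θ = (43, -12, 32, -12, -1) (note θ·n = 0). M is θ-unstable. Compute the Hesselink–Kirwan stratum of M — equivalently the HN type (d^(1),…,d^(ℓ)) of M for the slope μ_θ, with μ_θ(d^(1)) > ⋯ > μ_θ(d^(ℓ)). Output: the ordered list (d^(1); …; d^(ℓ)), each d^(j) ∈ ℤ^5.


Barcode: M ≅ I[1,5], I[2,2]^2, I[4,5]^2. HN layers by μ_θ (3 steps, strictly decreasing):
  μ^(1)=10; μ^(2)=-1; μ^(3)=-12

((1, 1, 1, 1, 1); (0, 0, 0, 0, 2); (0, 2, 0, 2, 0))


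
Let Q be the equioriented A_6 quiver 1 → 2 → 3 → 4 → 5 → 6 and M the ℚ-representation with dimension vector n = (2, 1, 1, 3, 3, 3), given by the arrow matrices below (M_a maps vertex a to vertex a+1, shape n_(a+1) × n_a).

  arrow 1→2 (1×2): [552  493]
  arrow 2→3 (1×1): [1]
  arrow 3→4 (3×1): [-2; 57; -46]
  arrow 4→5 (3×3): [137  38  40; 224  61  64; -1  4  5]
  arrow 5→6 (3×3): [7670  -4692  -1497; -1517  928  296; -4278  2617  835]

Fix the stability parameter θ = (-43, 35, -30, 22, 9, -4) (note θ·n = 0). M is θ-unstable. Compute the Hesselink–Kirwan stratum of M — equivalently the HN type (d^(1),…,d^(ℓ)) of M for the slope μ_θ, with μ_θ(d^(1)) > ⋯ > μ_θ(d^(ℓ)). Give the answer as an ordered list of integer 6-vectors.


Barcode: M ≅ I[1,1], I[1,6], I[4,6]^2. HN layers by μ_θ (3 steps, strictly decreasing):
  μ^(1)=9; μ^(2)=5/2; μ^(3)=-43

((0, 0, 0, 3, 3, 3); (0, 1, 1, 0, 0, 0); (2, 0, 0, 0, 0, 0))


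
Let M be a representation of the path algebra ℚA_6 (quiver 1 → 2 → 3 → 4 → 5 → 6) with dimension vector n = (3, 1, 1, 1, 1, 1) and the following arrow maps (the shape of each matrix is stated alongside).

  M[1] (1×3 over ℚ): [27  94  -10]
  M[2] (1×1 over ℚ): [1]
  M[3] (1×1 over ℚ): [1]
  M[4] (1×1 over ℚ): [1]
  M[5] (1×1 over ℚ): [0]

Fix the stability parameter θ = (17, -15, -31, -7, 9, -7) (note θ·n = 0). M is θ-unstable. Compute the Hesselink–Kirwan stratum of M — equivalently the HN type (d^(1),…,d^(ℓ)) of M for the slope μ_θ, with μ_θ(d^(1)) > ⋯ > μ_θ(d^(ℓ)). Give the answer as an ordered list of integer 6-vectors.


Interval decomposition of M: I[1,1]^2, I[1,5], I[6,6].
HN type (ℓ=4): μ^(1)=17; μ^(2)=9; μ^(3)=-7; μ^(4)=-29/3

((2, 0, 0, 0, 0, 0); (0, 0, 0, 0, 1, 0); (0, 0, 0, 1, 0, 1); (1, 1, 1, 0, 0, 0))


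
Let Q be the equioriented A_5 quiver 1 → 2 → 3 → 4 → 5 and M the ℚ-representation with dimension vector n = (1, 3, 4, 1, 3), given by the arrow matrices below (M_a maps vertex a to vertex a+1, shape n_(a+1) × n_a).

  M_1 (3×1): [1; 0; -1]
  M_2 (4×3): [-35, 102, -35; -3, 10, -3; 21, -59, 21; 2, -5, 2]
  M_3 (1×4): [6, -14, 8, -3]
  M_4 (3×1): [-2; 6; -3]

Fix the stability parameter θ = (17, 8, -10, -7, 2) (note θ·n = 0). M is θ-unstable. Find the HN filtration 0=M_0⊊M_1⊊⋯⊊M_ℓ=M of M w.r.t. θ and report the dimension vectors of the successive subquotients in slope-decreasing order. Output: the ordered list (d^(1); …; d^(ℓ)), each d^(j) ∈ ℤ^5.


Via rank(M_{q-1}∘⋯∘M_p): M ≅ I[1,2], I[2,3], I[2,5], I[3,3]^2, I[5,5]^2.
μ_θ-semistable layers: μ^(1)=25/2; μ^(2)=2; μ^(3)=-1; μ^(4)=-3; μ^(5)=-10

((1, 1, 0, 0, 0); (0, 0, 0, 0, 3); (0, 1, 1, 0, 0); (0, 1, 1, 1, 0); (0, 0, 2, 0, 0))


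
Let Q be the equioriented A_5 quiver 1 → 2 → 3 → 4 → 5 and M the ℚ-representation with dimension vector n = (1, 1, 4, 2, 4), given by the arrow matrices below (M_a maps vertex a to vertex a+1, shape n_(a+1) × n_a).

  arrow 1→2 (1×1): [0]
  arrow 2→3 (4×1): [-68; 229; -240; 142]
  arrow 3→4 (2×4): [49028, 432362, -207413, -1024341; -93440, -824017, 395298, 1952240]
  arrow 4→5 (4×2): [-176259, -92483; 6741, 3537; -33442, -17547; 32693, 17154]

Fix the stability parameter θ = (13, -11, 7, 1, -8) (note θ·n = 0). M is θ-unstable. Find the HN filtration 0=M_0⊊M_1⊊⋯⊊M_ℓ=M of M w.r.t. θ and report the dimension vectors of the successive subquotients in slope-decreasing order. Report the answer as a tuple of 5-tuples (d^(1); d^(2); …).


Via rank(M_{q-1}∘⋯∘M_p): M ≅ I[1,1], I[2,5], I[3,3]^2, I[3,5], I[5,5]^2.
μ_θ-semistable layers: μ^(1)=13; μ^(2)=7; μ^(3)=0; μ^(4)=-8; μ^(5)=-11

((1, 0, 0, 0, 0); (0, 0, 2, 0, 0); (0, 0, 2, 2, 2); (0, 0, 0, 0, 2); (0, 1, 0, 0, 0))


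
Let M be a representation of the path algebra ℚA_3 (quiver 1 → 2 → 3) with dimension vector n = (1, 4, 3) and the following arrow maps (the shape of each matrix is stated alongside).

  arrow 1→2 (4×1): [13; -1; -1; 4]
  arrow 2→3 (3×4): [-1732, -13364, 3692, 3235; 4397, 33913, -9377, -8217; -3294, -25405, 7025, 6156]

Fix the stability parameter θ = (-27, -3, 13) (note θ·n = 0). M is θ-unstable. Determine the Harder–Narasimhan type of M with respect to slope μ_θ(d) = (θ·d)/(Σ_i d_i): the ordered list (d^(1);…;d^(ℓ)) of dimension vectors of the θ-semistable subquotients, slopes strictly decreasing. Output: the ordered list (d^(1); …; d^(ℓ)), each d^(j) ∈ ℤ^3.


Via rank(M_{q-1}∘⋯∘M_p): M ≅ I[1,3], I[2,2], I[2,3]^2.
μ_θ-semistable layers: μ^(1)=13; μ^(2)=-3; μ^(3)=-27

((0, 0, 3); (0, 4, 0); (1, 0, 0))


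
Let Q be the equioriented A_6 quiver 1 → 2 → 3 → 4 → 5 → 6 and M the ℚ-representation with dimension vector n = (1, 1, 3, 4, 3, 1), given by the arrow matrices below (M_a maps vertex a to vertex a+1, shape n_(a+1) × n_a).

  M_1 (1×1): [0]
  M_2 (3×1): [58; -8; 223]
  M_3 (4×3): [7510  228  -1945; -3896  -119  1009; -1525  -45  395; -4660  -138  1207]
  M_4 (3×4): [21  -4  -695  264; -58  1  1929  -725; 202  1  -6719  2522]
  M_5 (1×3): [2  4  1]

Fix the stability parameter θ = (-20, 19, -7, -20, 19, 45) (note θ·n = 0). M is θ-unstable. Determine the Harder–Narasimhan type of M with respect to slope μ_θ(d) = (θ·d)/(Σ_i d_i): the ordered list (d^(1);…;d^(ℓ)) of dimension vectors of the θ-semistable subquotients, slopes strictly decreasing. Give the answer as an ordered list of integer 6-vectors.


Barcode: M ≅ I[1,1], I[2,6], I[3,5]^2, I[4,4]. HN layers by μ_θ (5 steps, strictly decreasing):
  μ^(1)=45; μ^(2)=19; μ^(3)=-8/3; μ^(4)=-27/2; μ^(5)=-20

((0, 0, 0, 0, 0, 1); (0, 0, 0, 0, 3, 0); (0, 1, 1, 1, 0, 0); (0, 0, 2, 2, 0, 0); (1, 0, 0, 1, 0, 0))


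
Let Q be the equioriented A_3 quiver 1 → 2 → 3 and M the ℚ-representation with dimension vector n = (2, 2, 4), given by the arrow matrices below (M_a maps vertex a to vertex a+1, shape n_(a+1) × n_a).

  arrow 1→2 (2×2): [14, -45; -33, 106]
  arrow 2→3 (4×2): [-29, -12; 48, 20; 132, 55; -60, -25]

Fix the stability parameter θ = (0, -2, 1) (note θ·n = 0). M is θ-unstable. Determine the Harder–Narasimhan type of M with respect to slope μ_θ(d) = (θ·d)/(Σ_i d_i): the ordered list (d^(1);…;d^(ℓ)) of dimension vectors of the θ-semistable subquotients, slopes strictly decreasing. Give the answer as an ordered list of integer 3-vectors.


Interval decomposition of M: I[1,3]^2, I[3,3]^2.
HN type (ℓ=2): μ^(1)=1; μ^(2)=-1

((0, 0, 4); (2, 2, 0))


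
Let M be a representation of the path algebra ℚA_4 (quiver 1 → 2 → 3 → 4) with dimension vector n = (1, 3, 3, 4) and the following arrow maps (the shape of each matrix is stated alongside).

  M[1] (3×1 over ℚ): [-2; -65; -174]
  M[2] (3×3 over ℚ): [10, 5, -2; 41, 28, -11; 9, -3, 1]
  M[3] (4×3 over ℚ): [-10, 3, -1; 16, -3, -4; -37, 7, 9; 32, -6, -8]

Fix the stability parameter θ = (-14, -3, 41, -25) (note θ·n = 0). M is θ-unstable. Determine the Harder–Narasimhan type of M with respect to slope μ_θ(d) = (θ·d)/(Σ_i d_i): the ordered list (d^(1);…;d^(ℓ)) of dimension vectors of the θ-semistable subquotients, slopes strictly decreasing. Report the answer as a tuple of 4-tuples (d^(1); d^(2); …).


Interval decomposition of M: I[1,4], I[2,2], I[2,4], I[3,4], I[4,4].
HN type (ℓ=4): μ^(1)=8; μ^(2)=-3; μ^(3)=-14; μ^(4)=-25

((0, 0, 3, 3); (0, 3, 0, 0); (1, 0, 0, 0); (0, 0, 0, 1))


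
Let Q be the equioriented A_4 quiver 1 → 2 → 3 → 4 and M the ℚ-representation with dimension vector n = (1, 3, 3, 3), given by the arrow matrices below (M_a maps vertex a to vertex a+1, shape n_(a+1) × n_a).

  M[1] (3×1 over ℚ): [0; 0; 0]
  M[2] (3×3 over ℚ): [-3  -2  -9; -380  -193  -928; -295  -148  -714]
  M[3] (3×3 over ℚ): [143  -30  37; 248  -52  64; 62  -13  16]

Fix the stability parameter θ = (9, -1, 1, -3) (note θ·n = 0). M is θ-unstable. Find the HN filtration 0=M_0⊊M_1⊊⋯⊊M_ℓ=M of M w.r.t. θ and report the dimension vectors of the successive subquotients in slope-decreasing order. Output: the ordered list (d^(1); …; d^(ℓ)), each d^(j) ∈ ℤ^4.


Via rank(M_{q-1}∘⋯∘M_p): M ≅ I[1,1], I[2,3], I[2,4]^2, I[4,4].
μ_θ-semistable layers: μ^(1)=9; μ^(2)=1; μ^(3)=-1; μ^(4)=-3

((1, 0, 0, 0); (0, 0, 1, 0); (0, 3, 2, 2); (0, 0, 0, 1))


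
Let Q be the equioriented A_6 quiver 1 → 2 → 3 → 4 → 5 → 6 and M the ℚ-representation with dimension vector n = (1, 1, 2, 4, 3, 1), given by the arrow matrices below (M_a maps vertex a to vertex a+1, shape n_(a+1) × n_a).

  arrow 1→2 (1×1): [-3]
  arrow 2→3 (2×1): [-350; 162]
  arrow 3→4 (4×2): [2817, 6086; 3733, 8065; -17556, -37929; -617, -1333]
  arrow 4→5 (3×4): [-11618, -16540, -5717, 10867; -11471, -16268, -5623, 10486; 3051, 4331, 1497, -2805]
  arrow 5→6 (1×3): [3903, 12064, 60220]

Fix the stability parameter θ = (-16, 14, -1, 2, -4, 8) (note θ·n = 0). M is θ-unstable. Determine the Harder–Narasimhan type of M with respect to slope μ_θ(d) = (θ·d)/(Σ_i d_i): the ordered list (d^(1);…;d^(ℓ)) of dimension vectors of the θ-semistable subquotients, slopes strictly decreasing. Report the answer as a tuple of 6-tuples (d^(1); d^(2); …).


Barcode: M ≅ I[1,6], I[3,5], I[4,4], I[4,5]. HN layers by μ_θ (5 steps, strictly decreasing):
  μ^(1)=8; μ^(2)=11/4; μ^(3)=2; μ^(4)=-1; μ^(5)=-16

((0, 0, 0, 0, 0, 1); (0, 1, 1, 1, 1, 0); (0, 0, 0, 1, 0, 0); (0, 0, 1, 2, 2, 0); (1, 0, 0, 0, 0, 0))


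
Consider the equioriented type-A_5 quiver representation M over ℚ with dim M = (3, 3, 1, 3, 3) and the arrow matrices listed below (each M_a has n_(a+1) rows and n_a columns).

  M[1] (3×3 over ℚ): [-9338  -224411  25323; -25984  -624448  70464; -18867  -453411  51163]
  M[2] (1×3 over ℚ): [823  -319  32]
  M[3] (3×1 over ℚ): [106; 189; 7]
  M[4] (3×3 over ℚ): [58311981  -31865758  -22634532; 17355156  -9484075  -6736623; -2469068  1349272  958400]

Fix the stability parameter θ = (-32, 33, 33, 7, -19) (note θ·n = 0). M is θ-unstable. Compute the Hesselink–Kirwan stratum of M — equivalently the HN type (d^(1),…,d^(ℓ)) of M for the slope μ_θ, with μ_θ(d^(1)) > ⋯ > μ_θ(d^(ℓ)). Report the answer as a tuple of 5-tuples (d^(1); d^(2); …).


Barcode: M ≅ I[1,1], I[1,2], I[1,4], I[2,2], I[4,5]^2, I[5,5]. HN layers by μ_θ (5 steps, strictly decreasing):
  μ^(1)=33; μ^(2)=73/3; μ^(3)=-6; μ^(4)=-19; μ^(5)=-32

((0, 2, 0, 0, 0); (0, 1, 1, 1, 0); (0, 0, 0, 2, 2); (0, 0, 0, 0, 1); (3, 0, 0, 0, 0))


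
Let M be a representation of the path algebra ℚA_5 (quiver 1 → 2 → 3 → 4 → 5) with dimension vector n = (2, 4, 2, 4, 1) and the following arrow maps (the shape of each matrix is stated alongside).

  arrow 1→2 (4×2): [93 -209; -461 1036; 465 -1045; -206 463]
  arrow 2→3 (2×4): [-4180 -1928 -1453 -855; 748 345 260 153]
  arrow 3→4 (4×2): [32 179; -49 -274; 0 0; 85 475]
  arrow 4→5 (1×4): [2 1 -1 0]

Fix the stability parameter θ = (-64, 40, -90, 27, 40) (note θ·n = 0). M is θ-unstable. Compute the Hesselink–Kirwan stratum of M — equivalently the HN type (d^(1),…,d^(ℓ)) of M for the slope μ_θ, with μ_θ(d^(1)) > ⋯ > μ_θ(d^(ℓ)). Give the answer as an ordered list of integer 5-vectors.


Interval decomposition of M: I[1,4], I[1,5], I[2,2]^2, I[4,4]^2.
HN type (ℓ=4): μ^(1)=40; μ^(2)=27; μ^(3)=-25; μ^(4)=-64

((0, 2, 0, 0, 1); (0, 0, 0, 4, 0); (0, 2, 2, 0, 0); (2, 0, 0, 0, 0))


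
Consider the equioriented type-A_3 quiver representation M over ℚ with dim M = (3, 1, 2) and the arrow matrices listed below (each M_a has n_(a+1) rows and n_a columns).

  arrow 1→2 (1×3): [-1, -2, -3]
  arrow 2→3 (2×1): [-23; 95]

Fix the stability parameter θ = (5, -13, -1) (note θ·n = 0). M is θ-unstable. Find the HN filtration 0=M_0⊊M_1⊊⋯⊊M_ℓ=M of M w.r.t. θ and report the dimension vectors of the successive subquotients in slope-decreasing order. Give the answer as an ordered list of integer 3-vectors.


Interval decomposition of M: I[1,1]^2, I[1,3], I[3,3].
HN type (ℓ=3): μ^(1)=5; μ^(2)=-1; μ^(3)=-4

((2, 0, 0); (0, 0, 2); (1, 1, 0))


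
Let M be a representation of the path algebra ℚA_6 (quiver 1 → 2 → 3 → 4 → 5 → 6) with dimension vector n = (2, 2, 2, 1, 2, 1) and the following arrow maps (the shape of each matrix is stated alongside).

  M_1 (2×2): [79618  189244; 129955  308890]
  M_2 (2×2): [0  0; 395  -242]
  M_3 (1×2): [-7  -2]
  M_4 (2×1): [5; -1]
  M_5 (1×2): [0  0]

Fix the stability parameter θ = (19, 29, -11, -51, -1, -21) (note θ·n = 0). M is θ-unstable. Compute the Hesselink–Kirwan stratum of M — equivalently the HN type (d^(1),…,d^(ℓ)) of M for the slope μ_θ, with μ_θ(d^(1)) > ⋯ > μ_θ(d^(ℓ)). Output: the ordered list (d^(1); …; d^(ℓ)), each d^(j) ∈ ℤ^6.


Via rank(M_{q-1}∘⋯∘M_p): M ≅ I[1,1], I[1,2], I[2,5], I[3,3], I[5,5], I[6,6].
μ_θ-semistable layers: μ^(1)=29; μ^(2)=19; μ^(3)=-1; μ^(4)=-11; μ^(5)=-21

((0, 1, 0, 0, 0, 0); (2, 0, 0, 0, 0, 0); (0, 0, 0, 0, 2, 0); (0, 1, 2, 1, 0, 0); (0, 0, 0, 0, 0, 1))


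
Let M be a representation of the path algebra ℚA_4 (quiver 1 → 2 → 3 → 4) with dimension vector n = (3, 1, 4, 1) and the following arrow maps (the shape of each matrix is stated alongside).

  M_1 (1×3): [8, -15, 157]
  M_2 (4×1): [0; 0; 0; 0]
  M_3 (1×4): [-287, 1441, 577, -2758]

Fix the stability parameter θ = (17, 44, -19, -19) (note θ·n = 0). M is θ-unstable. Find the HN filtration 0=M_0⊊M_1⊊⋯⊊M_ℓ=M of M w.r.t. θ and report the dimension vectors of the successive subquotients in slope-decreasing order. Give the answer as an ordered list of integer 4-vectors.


Via rank(M_{q-1}∘⋯∘M_p): M ≅ I[1,1]^2, I[1,2], I[3,3]^3, I[3,4].
μ_θ-semistable layers: μ^(1)=44; μ^(2)=17; μ^(3)=-19

((0, 1, 0, 0); (3, 0, 0, 0); (0, 0, 4, 1))


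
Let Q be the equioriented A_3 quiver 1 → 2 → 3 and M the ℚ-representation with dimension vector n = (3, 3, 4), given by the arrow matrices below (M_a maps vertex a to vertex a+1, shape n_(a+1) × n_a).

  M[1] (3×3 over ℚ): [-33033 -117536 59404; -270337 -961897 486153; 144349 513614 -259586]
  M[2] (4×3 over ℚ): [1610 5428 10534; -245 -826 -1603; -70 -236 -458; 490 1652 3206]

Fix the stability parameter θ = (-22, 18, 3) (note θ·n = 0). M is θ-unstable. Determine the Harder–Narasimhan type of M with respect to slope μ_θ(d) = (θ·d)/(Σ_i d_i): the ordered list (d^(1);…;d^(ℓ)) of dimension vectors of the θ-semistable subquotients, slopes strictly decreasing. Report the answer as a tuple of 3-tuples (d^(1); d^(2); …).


Barcode: M ≅ I[1,1], I[1,2]^2, I[2,3], I[3,3]^3. HN layers by μ_θ (4 steps, strictly decreasing):
  μ^(1)=18; μ^(2)=21/2; μ^(3)=3; μ^(4)=-22

((0, 2, 0); (0, 1, 1); (0, 0, 3); (3, 0, 0))


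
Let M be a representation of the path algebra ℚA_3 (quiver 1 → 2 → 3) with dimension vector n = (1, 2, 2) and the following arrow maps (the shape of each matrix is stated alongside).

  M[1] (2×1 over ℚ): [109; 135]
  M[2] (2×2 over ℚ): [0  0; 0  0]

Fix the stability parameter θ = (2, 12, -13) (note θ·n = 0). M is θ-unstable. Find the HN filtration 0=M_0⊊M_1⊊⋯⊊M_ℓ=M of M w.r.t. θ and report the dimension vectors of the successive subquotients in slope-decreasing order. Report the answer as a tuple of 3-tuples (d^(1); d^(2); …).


Via rank(M_{q-1}∘⋯∘M_p): M ≅ I[1,2], I[2,2], I[3,3]^2.
μ_θ-semistable layers: μ^(1)=12; μ^(2)=2; μ^(3)=-13

((0, 2, 0); (1, 0, 0); (0, 0, 2))


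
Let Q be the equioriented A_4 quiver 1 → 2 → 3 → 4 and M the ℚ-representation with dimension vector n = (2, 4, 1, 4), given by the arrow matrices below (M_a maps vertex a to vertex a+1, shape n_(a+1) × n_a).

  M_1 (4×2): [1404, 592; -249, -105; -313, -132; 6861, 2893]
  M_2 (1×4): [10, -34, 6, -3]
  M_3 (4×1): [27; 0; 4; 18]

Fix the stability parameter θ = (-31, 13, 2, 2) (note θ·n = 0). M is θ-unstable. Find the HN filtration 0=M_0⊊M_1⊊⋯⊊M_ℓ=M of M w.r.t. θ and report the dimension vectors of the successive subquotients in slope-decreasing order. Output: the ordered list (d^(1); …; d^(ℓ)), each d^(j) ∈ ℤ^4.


Interval decomposition of M: I[1,2], I[1,4], I[2,2]^2, I[4,4]^3.
HN type (ℓ=4): μ^(1)=13; μ^(2)=17/3; μ^(3)=2; μ^(4)=-31

((0, 3, 0, 0); (0, 1, 1, 1); (0, 0, 0, 3); (2, 0, 0, 0))


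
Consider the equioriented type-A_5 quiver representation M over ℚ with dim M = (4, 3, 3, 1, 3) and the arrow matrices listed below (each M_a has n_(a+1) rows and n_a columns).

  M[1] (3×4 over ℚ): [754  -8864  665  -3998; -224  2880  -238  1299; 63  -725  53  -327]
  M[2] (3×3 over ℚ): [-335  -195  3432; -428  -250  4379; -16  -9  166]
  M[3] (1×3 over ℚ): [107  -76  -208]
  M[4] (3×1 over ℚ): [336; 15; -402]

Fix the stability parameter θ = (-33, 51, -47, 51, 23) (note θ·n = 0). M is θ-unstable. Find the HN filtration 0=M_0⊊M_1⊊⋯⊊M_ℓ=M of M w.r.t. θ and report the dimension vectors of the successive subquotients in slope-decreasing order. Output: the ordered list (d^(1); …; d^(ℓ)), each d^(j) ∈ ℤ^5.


Via rank(M_{q-1}∘⋯∘M_p): M ≅ I[1,1], I[1,3]^2, I[1,5], I[5,5]^2.
μ_θ-semistable layers: μ^(1)=37; μ^(2)=23; μ^(3)=2; μ^(4)=-33

((0, 0, 0, 1, 1); (0, 0, 0, 0, 2); (0, 3, 3, 0, 0); (4, 0, 0, 0, 0))


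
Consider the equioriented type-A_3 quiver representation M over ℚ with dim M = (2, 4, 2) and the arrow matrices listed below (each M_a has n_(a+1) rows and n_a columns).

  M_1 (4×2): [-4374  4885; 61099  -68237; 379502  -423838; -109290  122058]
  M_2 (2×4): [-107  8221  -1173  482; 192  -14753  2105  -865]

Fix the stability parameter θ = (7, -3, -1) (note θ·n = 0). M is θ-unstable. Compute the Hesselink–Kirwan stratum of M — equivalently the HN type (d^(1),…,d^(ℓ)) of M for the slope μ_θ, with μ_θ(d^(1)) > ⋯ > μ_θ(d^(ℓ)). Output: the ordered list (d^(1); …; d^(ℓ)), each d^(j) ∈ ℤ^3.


Via rank(M_{q-1}∘⋯∘M_p): M ≅ I[1,3]^2, I[2,2]^2.
μ_θ-semistable layers: μ^(1)=1; μ^(2)=-3

((2, 2, 2); (0, 2, 0))


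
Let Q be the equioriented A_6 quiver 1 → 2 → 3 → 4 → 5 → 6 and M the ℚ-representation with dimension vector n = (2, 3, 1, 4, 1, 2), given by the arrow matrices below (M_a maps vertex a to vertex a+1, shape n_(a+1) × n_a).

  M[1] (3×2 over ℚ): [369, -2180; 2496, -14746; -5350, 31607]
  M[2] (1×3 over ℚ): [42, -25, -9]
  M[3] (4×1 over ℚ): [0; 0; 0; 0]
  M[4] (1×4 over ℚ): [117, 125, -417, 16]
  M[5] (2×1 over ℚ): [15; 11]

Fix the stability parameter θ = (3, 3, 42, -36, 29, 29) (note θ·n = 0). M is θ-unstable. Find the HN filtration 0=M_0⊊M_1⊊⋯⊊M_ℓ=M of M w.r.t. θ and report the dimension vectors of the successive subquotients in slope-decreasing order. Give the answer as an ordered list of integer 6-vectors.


Barcode: M ≅ I[1,2], I[1,3], I[2,2], I[4,4]^3, I[4,6], I[6,6]. HN layers by μ_θ (4 steps, strictly decreasing):
  μ^(1)=42; μ^(2)=29; μ^(3)=3; μ^(4)=-36

((0, 0, 1, 0, 0, 0); (0, 0, 0, 0, 1, 2); (2, 3, 0, 0, 0, 0); (0, 0, 0, 4, 0, 0))


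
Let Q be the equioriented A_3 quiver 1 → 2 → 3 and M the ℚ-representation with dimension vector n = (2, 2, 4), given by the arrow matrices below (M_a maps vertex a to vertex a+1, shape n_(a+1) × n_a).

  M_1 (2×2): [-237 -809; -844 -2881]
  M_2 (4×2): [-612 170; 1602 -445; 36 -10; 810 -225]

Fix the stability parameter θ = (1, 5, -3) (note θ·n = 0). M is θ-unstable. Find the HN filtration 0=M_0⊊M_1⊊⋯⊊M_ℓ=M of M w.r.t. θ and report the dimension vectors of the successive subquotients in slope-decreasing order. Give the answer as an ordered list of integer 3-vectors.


Interval decomposition of M: I[1,2], I[1,3], I[3,3]^3.
HN type (ℓ=3): μ^(1)=5; μ^(2)=1; μ^(3)=-3

((0, 1, 0); (2, 1, 1); (0, 0, 3))


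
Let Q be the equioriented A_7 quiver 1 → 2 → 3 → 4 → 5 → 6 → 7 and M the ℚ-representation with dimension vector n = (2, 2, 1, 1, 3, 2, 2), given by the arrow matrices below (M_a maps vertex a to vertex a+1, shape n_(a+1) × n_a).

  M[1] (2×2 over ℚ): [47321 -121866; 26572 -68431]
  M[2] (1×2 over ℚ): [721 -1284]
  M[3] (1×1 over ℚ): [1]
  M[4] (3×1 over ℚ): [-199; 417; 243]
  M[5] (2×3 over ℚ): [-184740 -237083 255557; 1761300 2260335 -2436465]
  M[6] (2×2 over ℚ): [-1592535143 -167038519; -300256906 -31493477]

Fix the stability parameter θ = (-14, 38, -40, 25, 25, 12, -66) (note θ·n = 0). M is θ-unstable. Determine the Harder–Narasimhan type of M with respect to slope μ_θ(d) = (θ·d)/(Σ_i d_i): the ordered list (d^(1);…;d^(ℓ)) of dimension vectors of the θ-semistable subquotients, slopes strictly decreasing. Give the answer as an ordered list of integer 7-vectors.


Via rank(M_{q-1}∘⋯∘M_p): M ≅ I[1,2], I[1,5], I[5,5], I[5,7], I[6,7].
μ_θ-semistable layers: μ^(1)=38; μ^(2)=25; μ^(3)=-1; μ^(4)=-29/3; μ^(5)=-14; μ^(6)=-27

((0, 1, 0, 0, 0, 0, 0); (0, 0, 0, 1, 2, 0, 0); (0, 1, 1, 0, 0, 0, 0); (0, 0, 0, 0, 1, 1, 1); (2, 0, 0, 0, 0, 0, 0); (0, 0, 0, 0, 0, 1, 1))


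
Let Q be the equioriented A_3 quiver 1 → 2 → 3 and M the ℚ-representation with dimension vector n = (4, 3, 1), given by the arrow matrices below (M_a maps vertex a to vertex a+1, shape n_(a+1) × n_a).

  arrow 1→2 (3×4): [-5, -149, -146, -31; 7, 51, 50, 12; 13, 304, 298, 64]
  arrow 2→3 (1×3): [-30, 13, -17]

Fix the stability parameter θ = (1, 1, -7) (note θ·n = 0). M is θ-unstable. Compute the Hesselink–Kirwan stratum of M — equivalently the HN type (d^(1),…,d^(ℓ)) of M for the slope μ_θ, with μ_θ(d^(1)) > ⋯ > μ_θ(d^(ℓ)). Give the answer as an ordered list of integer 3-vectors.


Interval decomposition of M: I[1,1], I[1,2]^2, I[1,3].
HN type (ℓ=2): μ^(1)=1; μ^(2)=-5/3

((3, 2, 0); (1, 1, 1))


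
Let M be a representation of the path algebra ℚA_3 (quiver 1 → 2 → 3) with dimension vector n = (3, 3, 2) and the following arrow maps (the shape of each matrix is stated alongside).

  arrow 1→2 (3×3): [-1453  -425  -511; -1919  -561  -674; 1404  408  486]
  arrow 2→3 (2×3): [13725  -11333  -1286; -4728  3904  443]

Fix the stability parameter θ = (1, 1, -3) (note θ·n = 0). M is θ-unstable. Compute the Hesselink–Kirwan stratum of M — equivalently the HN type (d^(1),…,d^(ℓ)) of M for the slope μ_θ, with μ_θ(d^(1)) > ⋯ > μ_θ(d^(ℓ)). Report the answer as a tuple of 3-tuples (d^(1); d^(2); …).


Via rank(M_{q-1}∘⋯∘M_p): M ≅ I[1,1], I[1,2], I[1,3], I[2,3].
μ_θ-semistable layers: μ^(1)=1; μ^(2)=-1/3; μ^(3)=-1

((2, 1, 0); (1, 1, 1); (0, 1, 1))


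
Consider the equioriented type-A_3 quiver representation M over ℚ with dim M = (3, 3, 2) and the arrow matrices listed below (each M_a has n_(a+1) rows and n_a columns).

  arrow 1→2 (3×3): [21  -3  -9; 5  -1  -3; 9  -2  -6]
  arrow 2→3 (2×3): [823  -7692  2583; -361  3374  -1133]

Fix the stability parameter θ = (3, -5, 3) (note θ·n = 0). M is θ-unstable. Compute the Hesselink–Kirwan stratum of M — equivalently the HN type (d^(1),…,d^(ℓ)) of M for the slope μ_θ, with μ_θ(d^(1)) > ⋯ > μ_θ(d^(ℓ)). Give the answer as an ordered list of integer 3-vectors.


Via rank(M_{q-1}∘⋯∘M_p): M ≅ I[1,1], I[1,3]^2, I[2,2].
μ_θ-semistable layers: μ^(1)=3; μ^(2)=-1; μ^(3)=-5

((1, 0, 2); (2, 2, 0); (0, 1, 0))


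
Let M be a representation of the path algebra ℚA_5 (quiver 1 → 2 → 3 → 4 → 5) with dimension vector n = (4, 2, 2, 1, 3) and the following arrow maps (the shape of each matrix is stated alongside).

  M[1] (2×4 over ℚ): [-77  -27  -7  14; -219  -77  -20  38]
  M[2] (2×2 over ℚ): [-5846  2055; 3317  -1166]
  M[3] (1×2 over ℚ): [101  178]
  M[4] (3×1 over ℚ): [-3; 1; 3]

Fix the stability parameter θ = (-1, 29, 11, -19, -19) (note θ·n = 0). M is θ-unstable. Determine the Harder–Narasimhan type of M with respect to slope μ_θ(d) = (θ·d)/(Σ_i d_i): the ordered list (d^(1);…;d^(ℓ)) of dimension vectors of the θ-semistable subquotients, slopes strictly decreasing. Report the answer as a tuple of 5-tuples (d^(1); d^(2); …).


Interval decomposition of M: I[1,1]^2, I[1,3], I[1,5], I[5,5]^2.
HN type (ℓ=4): μ^(1)=20; μ^(2)=1/2; μ^(3)=-1; μ^(4)=-19

((0, 1, 1, 0, 0); (0, 1, 1, 1, 1); (4, 0, 0, 0, 0); (0, 0, 0, 0, 2))


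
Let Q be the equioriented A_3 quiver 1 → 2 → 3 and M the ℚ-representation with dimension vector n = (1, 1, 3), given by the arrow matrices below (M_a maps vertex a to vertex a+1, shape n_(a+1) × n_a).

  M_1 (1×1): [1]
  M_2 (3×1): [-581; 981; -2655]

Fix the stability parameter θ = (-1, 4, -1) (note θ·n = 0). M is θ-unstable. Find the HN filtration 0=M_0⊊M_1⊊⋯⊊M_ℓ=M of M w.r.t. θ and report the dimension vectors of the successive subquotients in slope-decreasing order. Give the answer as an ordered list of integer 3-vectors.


Barcode: M ≅ I[1,3], I[3,3]^2. HN layers by μ_θ (2 steps, strictly decreasing):
  μ^(1)=3/2; μ^(2)=-1

((0, 1, 1); (1, 0, 2))


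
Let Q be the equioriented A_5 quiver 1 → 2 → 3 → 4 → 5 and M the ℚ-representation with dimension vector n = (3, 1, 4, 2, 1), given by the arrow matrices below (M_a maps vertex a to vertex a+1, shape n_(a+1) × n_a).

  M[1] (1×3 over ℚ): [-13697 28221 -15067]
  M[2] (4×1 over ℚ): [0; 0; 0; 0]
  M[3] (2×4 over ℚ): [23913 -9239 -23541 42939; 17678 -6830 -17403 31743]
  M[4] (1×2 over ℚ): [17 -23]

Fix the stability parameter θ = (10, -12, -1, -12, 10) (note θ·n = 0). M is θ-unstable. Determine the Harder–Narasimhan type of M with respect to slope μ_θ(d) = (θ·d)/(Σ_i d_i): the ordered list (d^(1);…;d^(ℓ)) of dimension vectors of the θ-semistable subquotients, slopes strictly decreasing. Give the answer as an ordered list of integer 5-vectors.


Via rank(M_{q-1}∘⋯∘M_p): M ≅ I[1,1]^2, I[1,2], I[3,3]^2, I[3,4], I[3,5].
μ_θ-semistable layers: μ^(1)=10; μ^(2)=-1; μ^(3)=-13/2

((2, 0, 0, 0, 1); (1, 1, 2, 0, 0); (0, 0, 2, 2, 0))


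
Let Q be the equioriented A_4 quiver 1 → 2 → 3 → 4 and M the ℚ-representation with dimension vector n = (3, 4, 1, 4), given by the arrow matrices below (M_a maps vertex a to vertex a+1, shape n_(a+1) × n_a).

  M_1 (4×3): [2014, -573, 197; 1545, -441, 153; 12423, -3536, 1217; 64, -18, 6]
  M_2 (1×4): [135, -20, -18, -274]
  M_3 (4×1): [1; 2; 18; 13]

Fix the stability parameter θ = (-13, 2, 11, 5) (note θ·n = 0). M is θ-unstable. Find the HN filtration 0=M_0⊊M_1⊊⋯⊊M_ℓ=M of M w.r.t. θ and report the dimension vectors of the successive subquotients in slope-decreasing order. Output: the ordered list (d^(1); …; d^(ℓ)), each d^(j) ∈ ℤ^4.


Barcode: M ≅ I[1,2]^2, I[1,4], I[2,2], I[4,4]^3. HN layers by μ_θ (4 steps, strictly decreasing):
  μ^(1)=8; μ^(2)=5; μ^(3)=2; μ^(4)=-13

((0, 0, 1, 1); (0, 0, 0, 3); (0, 4, 0, 0); (3, 0, 0, 0))


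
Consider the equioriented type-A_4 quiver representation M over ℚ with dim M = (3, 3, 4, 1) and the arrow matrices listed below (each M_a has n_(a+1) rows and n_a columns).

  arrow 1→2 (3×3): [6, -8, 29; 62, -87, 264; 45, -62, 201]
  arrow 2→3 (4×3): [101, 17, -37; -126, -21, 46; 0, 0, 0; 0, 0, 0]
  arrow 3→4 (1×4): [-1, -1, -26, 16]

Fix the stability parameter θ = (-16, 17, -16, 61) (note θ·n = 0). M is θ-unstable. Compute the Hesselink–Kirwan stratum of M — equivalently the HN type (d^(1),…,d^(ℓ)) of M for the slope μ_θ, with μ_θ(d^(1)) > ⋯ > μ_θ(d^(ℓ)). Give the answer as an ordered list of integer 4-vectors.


Barcode: M ≅ I[1,2], I[1,3], I[1,4], I[3,3]^2. HN layers by μ_θ (4 steps, strictly decreasing):
  μ^(1)=61; μ^(2)=17; μ^(3)=1/2; μ^(4)=-16

((0, 0, 0, 1); (0, 1, 0, 0); (0, 2, 2, 0); (3, 0, 2, 0))


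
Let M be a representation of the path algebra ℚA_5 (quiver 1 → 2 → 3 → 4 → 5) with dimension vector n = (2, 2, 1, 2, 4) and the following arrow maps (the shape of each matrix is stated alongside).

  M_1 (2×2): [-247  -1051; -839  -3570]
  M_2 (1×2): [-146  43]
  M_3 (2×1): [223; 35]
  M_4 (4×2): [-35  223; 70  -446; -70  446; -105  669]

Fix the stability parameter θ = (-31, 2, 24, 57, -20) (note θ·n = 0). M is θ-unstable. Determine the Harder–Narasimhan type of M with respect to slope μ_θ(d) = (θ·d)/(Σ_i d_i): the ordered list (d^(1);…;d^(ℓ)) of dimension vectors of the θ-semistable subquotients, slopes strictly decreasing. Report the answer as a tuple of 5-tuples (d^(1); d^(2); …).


Via rank(M_{q-1}∘⋯∘M_p): M ≅ I[1,2], I[1,4], I[4,5], I[5,5]^3.
μ_θ-semistable layers: μ^(1)=57; μ^(2)=24; μ^(3)=37/2; μ^(4)=2; μ^(5)=-20; μ^(6)=-31

((0, 0, 0, 1, 0); (0, 0, 1, 0, 0); (0, 0, 0, 1, 1); (0, 2, 0, 0, 0); (0, 0, 0, 0, 3); (2, 0, 0, 0, 0))


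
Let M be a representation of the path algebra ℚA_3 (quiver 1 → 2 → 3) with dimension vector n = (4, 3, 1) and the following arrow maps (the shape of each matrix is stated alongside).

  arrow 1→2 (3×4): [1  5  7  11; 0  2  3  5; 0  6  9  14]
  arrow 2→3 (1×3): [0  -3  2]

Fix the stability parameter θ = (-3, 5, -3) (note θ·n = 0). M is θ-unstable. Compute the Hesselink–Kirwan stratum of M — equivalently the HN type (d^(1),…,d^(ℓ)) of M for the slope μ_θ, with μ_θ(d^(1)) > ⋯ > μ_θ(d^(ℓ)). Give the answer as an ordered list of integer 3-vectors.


Barcode: M ≅ I[1,1], I[1,2]^2, I[1,3]. HN layers by μ_θ (3 steps, strictly decreasing):
  μ^(1)=5; μ^(2)=1; μ^(3)=-3

((0, 2, 0); (0, 1, 1); (4, 0, 0))


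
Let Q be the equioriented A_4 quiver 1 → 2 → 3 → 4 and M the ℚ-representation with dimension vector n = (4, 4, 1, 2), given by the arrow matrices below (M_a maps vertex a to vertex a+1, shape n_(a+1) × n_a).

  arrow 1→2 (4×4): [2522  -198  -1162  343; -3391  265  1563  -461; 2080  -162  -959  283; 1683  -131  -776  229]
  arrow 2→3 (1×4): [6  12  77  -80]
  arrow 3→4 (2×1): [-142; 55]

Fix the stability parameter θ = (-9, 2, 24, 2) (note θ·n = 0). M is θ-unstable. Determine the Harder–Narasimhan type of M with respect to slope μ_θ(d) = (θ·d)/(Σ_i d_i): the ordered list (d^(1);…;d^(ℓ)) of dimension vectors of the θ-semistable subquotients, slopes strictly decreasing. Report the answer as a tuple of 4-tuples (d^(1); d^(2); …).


Barcode: M ≅ I[1,1], I[1,2]^2, I[1,4], I[2,2], I[4,4]. HN layers by μ_θ (3 steps, strictly decreasing):
  μ^(1)=13; μ^(2)=2; μ^(3)=-9

((0, 0, 1, 1); (0, 4, 0, 1); (4, 0, 0, 0))


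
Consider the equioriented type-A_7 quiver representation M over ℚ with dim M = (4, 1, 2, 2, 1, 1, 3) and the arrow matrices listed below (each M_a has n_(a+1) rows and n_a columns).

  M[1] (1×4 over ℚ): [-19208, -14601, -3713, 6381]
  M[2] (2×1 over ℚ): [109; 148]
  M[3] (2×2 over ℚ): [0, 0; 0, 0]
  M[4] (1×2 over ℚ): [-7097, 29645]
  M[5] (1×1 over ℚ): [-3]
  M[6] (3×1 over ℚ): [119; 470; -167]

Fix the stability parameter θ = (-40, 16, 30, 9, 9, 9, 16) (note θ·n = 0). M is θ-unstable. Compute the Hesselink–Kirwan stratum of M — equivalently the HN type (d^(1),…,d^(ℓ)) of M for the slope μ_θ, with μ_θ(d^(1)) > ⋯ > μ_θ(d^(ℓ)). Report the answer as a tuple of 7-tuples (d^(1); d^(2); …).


Barcode: M ≅ I[1,1]^3, I[1,3], I[3,3], I[4,4], I[4,7], I[7,7]^2. HN layers by μ_θ (4 steps, strictly decreasing):
  μ^(1)=30; μ^(2)=16; μ^(3)=9; μ^(4)=-40

((0, 0, 2, 0, 0, 0, 0); (0, 1, 0, 0, 0, 0, 3); (0, 0, 0, 2, 1, 1, 0); (4, 0, 0, 0, 0, 0, 0))


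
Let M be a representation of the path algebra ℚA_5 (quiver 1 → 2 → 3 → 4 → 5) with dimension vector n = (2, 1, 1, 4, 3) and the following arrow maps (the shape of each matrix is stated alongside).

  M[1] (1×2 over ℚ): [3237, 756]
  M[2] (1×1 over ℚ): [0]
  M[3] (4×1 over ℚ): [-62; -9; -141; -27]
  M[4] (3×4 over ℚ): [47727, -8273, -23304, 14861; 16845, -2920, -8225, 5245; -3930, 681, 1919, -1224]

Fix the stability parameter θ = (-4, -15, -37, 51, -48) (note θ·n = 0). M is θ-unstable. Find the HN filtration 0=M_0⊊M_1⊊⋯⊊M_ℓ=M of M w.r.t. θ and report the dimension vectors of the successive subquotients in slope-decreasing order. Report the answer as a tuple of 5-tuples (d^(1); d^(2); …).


Interval decomposition of M: I[1,1], I[1,2], I[3,4], I[4,4], I[4,5]^2, I[5,5].
HN type (ℓ=6): μ^(1)=51; μ^(2)=3/2; μ^(3)=-4; μ^(4)=-19/2; μ^(5)=-37; μ^(6)=-48

((0, 0, 0, 2, 0); (0, 0, 0, 2, 2); (1, 0, 0, 0, 0); (1, 1, 0, 0, 0); (0, 0, 1, 0, 0); (0, 0, 0, 0, 1))


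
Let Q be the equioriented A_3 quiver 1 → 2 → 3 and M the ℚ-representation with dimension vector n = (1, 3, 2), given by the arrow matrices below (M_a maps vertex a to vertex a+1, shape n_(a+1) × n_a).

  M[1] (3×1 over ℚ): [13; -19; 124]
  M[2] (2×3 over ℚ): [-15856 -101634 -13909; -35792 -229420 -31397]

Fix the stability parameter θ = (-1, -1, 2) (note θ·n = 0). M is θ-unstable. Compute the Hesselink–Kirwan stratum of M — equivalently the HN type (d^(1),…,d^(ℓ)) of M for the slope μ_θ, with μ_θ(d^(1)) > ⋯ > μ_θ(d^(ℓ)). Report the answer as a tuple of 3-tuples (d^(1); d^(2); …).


Via rank(M_{q-1}∘⋯∘M_p): M ≅ I[1,3], I[2,2], I[2,3].
μ_θ-semistable layers: μ^(1)=2; μ^(2)=-1

((0, 0, 2); (1, 3, 0))


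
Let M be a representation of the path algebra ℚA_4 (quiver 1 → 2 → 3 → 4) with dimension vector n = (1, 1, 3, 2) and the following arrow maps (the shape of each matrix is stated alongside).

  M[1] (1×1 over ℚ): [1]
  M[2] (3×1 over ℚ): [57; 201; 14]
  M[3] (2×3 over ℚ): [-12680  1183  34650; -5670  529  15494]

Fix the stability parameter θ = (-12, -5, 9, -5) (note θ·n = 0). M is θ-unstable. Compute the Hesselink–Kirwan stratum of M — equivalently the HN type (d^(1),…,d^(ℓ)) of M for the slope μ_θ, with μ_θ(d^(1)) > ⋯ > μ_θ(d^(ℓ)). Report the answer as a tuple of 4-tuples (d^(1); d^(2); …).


Barcode: M ≅ I[1,4], I[3,3], I[3,4]. HN layers by μ_θ (4 steps, strictly decreasing):
  μ^(1)=9; μ^(2)=2; μ^(3)=-5; μ^(4)=-12

((0, 0, 1, 0); (0, 0, 2, 2); (0, 1, 0, 0); (1, 0, 0, 0))


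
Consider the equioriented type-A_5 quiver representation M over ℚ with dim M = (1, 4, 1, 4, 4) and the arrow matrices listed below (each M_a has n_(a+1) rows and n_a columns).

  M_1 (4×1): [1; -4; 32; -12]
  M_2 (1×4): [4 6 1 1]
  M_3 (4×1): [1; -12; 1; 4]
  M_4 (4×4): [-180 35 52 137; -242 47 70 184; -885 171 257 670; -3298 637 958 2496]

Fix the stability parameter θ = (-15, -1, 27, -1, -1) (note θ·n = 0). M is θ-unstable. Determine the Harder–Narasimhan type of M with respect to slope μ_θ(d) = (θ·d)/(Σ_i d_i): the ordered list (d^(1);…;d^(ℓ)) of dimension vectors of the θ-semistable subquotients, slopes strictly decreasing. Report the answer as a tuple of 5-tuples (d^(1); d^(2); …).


Via rank(M_{q-1}∘⋯∘M_p): M ≅ I[1,2], I[2,2]^2, I[2,4], I[4,5]^3, I[5,5].
μ_θ-semistable layers: μ^(1)=13; μ^(2)=-1; μ^(3)=-15

((0, 0, 1, 1, 0); (0, 4, 0, 3, 4); (1, 0, 0, 0, 0))


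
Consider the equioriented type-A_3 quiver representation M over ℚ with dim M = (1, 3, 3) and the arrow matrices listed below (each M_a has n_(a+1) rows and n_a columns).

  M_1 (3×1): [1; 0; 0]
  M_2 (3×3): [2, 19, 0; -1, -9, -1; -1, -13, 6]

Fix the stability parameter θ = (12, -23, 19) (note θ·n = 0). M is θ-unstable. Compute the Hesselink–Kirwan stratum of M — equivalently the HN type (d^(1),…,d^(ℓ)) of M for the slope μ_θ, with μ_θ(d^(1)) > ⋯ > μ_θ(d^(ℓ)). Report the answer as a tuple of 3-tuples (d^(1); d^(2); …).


Interval decomposition of M: I[1,3], I[2,3]^2.
HN type (ℓ=3): μ^(1)=19; μ^(2)=-11/2; μ^(3)=-23

((0, 0, 3); (1, 1, 0); (0, 2, 0))


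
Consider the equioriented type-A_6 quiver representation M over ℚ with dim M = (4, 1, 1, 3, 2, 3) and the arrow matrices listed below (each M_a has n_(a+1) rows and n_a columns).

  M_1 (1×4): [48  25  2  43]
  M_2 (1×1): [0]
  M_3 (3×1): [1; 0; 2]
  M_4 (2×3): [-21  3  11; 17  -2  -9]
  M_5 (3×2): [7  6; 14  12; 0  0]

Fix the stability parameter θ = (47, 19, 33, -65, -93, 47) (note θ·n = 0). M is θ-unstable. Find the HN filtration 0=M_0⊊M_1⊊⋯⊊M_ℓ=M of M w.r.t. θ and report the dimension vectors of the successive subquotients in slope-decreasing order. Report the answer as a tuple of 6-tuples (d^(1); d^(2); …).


Barcode: M ≅ I[1,1]^3, I[1,2], I[3,6], I[4,4], I[4,5], I[6,6]^2. HN layers by μ_θ (5 steps, strictly decreasing):
  μ^(1)=47; μ^(2)=33; μ^(3)=-125/3; μ^(4)=-65; μ^(5)=-79

((3, 0, 0, 0, 0, 3); (1, 1, 0, 0, 0, 0); (0, 0, 1, 1, 1, 0); (0, 0, 0, 1, 0, 0); (0, 0, 0, 1, 1, 0))


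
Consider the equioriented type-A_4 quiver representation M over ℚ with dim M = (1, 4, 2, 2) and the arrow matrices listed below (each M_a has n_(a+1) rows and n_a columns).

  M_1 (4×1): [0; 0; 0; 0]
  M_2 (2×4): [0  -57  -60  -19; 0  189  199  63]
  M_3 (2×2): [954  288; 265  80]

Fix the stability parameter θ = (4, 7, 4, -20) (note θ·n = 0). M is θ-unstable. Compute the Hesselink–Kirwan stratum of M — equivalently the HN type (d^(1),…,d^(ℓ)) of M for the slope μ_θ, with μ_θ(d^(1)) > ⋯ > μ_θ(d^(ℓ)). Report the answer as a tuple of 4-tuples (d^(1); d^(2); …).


Barcode: M ≅ I[1,1], I[2,2]^2, I[2,3], I[2,4], I[4,4]. HN layers by μ_θ (5 steps, strictly decreasing):
  μ^(1)=7; μ^(2)=11/2; μ^(3)=4; μ^(4)=-3; μ^(5)=-20

((0, 2, 0, 0); (0, 1, 1, 0); (1, 0, 0, 0); (0, 1, 1, 1); (0, 0, 0, 1))


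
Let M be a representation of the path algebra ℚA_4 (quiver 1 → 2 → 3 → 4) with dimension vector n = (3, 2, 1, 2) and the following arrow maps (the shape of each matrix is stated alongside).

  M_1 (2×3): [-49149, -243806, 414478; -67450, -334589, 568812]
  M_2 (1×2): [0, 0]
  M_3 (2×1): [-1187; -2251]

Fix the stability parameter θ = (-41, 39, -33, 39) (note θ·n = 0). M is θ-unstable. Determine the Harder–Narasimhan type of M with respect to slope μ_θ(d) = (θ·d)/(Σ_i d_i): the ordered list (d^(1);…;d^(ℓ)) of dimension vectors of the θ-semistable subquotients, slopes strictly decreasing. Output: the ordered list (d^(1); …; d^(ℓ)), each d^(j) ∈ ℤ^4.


Via rank(M_{q-1}∘⋯∘M_p): M ≅ I[1,1], I[1,2]^2, I[3,4], I[4,4].
μ_θ-semistable layers: μ^(1)=39; μ^(2)=-33; μ^(3)=-41

((0, 2, 0, 2); (0, 0, 1, 0); (3, 0, 0, 0))


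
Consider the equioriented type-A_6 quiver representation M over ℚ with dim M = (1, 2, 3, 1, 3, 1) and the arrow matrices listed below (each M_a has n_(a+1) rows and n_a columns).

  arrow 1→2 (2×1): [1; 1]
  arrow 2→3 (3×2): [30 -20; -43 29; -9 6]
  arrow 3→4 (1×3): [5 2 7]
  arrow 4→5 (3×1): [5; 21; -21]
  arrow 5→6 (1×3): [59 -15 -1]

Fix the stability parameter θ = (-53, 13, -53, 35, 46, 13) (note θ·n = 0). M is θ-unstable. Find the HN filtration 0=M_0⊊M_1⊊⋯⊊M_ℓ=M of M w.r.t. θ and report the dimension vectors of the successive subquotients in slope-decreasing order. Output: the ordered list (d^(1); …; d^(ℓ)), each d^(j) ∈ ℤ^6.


Interval decomposition of M: I[1,6], I[2,3], I[3,3], I[5,5]^2.
HN type (ℓ=4): μ^(1)=46; μ^(2)=94/3; μ^(3)=-20; μ^(4)=-53

((0, 0, 0, 0, 2, 0); (0, 0, 0, 1, 1, 1); (0, 2, 2, 0, 0, 0); (1, 0, 1, 0, 0, 0))


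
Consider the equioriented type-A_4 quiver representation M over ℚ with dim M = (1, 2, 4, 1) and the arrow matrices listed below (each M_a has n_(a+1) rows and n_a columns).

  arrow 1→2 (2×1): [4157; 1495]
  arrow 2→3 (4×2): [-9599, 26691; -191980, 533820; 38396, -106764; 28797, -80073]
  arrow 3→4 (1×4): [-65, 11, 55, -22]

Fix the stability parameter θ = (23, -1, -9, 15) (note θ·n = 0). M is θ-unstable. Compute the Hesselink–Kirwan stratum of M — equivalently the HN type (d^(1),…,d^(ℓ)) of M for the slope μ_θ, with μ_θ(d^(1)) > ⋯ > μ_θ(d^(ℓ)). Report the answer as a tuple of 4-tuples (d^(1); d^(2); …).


Via rank(M_{q-1}∘⋯∘M_p): M ≅ I[1,4], I[2,2], I[3,3]^3.
μ_θ-semistable layers: μ^(1)=15; μ^(2)=13/3; μ^(3)=-1; μ^(4)=-9

((0, 0, 0, 1); (1, 1, 1, 0); (0, 1, 0, 0); (0, 0, 3, 0))
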